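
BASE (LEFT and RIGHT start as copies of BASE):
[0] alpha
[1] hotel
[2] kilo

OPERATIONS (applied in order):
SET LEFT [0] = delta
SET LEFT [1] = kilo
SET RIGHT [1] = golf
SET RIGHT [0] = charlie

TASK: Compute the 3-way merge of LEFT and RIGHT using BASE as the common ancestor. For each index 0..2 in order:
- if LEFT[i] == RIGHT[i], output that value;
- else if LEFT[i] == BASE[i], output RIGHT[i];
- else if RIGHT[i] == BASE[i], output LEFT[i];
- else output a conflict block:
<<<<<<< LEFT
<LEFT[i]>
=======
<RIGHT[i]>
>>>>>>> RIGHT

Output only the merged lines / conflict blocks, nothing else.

Answer: <<<<<<< LEFT
delta
=======
charlie
>>>>>>> RIGHT
<<<<<<< LEFT
kilo
=======
golf
>>>>>>> RIGHT
kilo

Derivation:
Final LEFT:  [delta, kilo, kilo]
Final RIGHT: [charlie, golf, kilo]
i=0: BASE=alpha L=delta R=charlie all differ -> CONFLICT
i=1: BASE=hotel L=kilo R=golf all differ -> CONFLICT
i=2: L=kilo R=kilo -> agree -> kilo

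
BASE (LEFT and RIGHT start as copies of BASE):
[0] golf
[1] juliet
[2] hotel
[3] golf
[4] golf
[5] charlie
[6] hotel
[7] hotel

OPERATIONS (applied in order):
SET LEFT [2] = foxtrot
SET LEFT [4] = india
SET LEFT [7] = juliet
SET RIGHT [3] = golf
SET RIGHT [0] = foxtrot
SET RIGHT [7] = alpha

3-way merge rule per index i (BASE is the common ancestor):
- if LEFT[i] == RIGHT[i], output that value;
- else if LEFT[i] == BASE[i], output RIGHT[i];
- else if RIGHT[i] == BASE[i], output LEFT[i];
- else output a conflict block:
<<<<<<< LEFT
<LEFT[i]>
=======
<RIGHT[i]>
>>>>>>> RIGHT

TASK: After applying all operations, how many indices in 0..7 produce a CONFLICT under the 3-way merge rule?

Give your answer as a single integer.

Final LEFT:  [golf, juliet, foxtrot, golf, india, charlie, hotel, juliet]
Final RIGHT: [foxtrot, juliet, hotel, golf, golf, charlie, hotel, alpha]
i=0: L=golf=BASE, R=foxtrot -> take RIGHT -> foxtrot
i=1: L=juliet R=juliet -> agree -> juliet
i=2: L=foxtrot, R=hotel=BASE -> take LEFT -> foxtrot
i=3: L=golf R=golf -> agree -> golf
i=4: L=india, R=golf=BASE -> take LEFT -> india
i=5: L=charlie R=charlie -> agree -> charlie
i=6: L=hotel R=hotel -> agree -> hotel
i=7: BASE=hotel L=juliet R=alpha all differ -> CONFLICT
Conflict count: 1

Answer: 1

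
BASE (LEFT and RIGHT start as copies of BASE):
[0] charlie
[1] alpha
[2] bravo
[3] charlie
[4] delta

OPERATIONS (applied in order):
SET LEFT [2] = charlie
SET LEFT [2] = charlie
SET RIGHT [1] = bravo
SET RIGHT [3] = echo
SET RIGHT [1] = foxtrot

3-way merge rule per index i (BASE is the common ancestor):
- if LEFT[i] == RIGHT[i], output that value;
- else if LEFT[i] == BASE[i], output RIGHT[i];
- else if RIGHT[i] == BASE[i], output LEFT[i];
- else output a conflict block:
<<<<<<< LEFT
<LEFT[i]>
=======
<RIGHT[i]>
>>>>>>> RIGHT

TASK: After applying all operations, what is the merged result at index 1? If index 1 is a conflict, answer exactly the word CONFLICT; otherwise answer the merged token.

Final LEFT:  [charlie, alpha, charlie, charlie, delta]
Final RIGHT: [charlie, foxtrot, bravo, echo, delta]
i=0: L=charlie R=charlie -> agree -> charlie
i=1: L=alpha=BASE, R=foxtrot -> take RIGHT -> foxtrot
i=2: L=charlie, R=bravo=BASE -> take LEFT -> charlie
i=3: L=charlie=BASE, R=echo -> take RIGHT -> echo
i=4: L=delta R=delta -> agree -> delta
Index 1 -> foxtrot

Answer: foxtrot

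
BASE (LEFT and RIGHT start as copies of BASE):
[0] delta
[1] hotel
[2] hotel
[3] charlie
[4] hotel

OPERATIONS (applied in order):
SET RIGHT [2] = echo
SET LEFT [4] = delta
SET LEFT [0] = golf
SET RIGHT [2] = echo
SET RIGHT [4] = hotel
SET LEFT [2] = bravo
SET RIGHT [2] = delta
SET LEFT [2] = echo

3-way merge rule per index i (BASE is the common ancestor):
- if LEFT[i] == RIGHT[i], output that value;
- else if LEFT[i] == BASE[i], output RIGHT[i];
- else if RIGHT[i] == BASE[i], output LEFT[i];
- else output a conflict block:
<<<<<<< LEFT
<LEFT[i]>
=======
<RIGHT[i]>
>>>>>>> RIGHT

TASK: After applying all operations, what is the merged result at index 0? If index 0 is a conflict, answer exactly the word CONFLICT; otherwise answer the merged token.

Final LEFT:  [golf, hotel, echo, charlie, delta]
Final RIGHT: [delta, hotel, delta, charlie, hotel]
i=0: L=golf, R=delta=BASE -> take LEFT -> golf
i=1: L=hotel R=hotel -> agree -> hotel
i=2: BASE=hotel L=echo R=delta all differ -> CONFLICT
i=3: L=charlie R=charlie -> agree -> charlie
i=4: L=delta, R=hotel=BASE -> take LEFT -> delta
Index 0 -> golf

Answer: golf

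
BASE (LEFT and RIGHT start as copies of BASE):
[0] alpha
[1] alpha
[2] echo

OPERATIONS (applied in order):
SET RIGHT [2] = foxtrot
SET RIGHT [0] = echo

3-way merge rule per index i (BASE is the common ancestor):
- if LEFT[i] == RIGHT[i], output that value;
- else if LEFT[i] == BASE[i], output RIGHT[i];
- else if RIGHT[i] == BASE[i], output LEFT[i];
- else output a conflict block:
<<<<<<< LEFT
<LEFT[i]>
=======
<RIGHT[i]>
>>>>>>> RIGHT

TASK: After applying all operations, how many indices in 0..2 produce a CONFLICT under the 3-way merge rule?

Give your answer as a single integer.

Answer: 0

Derivation:
Final LEFT:  [alpha, alpha, echo]
Final RIGHT: [echo, alpha, foxtrot]
i=0: L=alpha=BASE, R=echo -> take RIGHT -> echo
i=1: L=alpha R=alpha -> agree -> alpha
i=2: L=echo=BASE, R=foxtrot -> take RIGHT -> foxtrot
Conflict count: 0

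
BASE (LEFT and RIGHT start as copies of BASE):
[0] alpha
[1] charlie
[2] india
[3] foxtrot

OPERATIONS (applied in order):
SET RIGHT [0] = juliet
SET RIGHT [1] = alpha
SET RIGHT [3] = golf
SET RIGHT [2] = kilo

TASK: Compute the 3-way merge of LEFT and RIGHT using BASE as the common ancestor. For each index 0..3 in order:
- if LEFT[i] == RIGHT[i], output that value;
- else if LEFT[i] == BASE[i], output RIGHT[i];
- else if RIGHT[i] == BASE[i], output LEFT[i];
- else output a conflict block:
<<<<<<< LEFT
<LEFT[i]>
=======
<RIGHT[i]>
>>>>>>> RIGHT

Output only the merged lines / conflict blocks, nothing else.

Answer: juliet
alpha
kilo
golf

Derivation:
Final LEFT:  [alpha, charlie, india, foxtrot]
Final RIGHT: [juliet, alpha, kilo, golf]
i=0: L=alpha=BASE, R=juliet -> take RIGHT -> juliet
i=1: L=charlie=BASE, R=alpha -> take RIGHT -> alpha
i=2: L=india=BASE, R=kilo -> take RIGHT -> kilo
i=3: L=foxtrot=BASE, R=golf -> take RIGHT -> golf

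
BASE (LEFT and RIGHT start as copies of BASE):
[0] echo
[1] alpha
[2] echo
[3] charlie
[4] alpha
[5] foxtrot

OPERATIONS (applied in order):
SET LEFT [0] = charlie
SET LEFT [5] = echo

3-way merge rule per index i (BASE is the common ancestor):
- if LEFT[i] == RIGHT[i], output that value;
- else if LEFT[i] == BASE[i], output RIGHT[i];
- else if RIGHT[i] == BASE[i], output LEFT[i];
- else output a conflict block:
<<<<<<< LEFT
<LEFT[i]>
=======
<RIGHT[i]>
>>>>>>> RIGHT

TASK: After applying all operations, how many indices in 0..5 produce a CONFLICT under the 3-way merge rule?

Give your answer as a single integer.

Final LEFT:  [charlie, alpha, echo, charlie, alpha, echo]
Final RIGHT: [echo, alpha, echo, charlie, alpha, foxtrot]
i=0: L=charlie, R=echo=BASE -> take LEFT -> charlie
i=1: L=alpha R=alpha -> agree -> alpha
i=2: L=echo R=echo -> agree -> echo
i=3: L=charlie R=charlie -> agree -> charlie
i=4: L=alpha R=alpha -> agree -> alpha
i=5: L=echo, R=foxtrot=BASE -> take LEFT -> echo
Conflict count: 0

Answer: 0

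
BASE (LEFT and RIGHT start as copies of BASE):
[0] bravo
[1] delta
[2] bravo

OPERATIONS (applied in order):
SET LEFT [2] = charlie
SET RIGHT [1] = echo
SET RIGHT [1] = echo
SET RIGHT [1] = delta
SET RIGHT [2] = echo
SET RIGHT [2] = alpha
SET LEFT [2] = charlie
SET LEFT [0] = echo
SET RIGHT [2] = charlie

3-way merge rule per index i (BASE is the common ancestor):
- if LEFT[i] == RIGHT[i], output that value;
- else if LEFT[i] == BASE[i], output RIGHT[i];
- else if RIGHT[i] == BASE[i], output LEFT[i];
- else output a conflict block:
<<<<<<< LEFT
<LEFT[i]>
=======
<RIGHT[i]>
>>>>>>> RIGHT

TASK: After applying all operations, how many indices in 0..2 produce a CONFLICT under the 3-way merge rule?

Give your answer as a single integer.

Final LEFT:  [echo, delta, charlie]
Final RIGHT: [bravo, delta, charlie]
i=0: L=echo, R=bravo=BASE -> take LEFT -> echo
i=1: L=delta R=delta -> agree -> delta
i=2: L=charlie R=charlie -> agree -> charlie
Conflict count: 0

Answer: 0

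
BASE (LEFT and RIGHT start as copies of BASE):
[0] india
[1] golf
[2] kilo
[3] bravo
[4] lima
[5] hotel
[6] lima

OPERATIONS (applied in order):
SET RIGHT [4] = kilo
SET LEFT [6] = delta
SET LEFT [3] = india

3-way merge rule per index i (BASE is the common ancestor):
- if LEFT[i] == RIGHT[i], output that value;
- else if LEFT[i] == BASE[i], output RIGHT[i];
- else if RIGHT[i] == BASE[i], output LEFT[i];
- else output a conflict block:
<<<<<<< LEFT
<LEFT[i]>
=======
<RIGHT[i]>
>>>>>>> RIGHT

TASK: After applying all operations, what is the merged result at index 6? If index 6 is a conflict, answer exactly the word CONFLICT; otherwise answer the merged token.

Answer: delta

Derivation:
Final LEFT:  [india, golf, kilo, india, lima, hotel, delta]
Final RIGHT: [india, golf, kilo, bravo, kilo, hotel, lima]
i=0: L=india R=india -> agree -> india
i=1: L=golf R=golf -> agree -> golf
i=2: L=kilo R=kilo -> agree -> kilo
i=3: L=india, R=bravo=BASE -> take LEFT -> india
i=4: L=lima=BASE, R=kilo -> take RIGHT -> kilo
i=5: L=hotel R=hotel -> agree -> hotel
i=6: L=delta, R=lima=BASE -> take LEFT -> delta
Index 6 -> delta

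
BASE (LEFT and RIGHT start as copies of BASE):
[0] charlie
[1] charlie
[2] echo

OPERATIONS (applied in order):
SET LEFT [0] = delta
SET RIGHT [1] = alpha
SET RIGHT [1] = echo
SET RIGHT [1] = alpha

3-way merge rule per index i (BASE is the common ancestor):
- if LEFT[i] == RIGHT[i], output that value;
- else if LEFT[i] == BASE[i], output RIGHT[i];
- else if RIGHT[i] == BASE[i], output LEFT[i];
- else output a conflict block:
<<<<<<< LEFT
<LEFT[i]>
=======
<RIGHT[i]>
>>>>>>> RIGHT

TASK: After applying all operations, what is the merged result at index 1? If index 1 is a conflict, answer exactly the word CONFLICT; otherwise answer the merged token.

Final LEFT:  [delta, charlie, echo]
Final RIGHT: [charlie, alpha, echo]
i=0: L=delta, R=charlie=BASE -> take LEFT -> delta
i=1: L=charlie=BASE, R=alpha -> take RIGHT -> alpha
i=2: L=echo R=echo -> agree -> echo
Index 1 -> alpha

Answer: alpha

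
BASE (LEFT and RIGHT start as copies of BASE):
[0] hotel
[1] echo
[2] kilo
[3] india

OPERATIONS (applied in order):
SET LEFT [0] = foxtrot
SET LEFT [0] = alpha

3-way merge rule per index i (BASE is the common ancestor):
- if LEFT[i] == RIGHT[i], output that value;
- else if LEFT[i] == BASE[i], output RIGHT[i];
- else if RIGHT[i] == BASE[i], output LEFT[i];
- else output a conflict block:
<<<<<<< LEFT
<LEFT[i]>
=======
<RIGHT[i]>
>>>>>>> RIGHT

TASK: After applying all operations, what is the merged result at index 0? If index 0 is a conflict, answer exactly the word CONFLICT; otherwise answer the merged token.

Final LEFT:  [alpha, echo, kilo, india]
Final RIGHT: [hotel, echo, kilo, india]
i=0: L=alpha, R=hotel=BASE -> take LEFT -> alpha
i=1: L=echo R=echo -> agree -> echo
i=2: L=kilo R=kilo -> agree -> kilo
i=3: L=india R=india -> agree -> india
Index 0 -> alpha

Answer: alpha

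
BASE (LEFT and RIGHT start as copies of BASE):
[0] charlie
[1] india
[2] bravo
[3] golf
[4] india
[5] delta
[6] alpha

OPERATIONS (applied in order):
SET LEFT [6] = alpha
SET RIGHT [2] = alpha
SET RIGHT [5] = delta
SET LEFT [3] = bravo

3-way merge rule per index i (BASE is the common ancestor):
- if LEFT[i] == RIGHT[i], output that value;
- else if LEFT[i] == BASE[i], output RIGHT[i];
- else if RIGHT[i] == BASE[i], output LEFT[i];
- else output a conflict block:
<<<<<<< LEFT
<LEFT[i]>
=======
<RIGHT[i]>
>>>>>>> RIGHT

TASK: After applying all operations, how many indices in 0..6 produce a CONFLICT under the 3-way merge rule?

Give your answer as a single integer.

Final LEFT:  [charlie, india, bravo, bravo, india, delta, alpha]
Final RIGHT: [charlie, india, alpha, golf, india, delta, alpha]
i=0: L=charlie R=charlie -> agree -> charlie
i=1: L=india R=india -> agree -> india
i=2: L=bravo=BASE, R=alpha -> take RIGHT -> alpha
i=3: L=bravo, R=golf=BASE -> take LEFT -> bravo
i=4: L=india R=india -> agree -> india
i=5: L=delta R=delta -> agree -> delta
i=6: L=alpha R=alpha -> agree -> alpha
Conflict count: 0

Answer: 0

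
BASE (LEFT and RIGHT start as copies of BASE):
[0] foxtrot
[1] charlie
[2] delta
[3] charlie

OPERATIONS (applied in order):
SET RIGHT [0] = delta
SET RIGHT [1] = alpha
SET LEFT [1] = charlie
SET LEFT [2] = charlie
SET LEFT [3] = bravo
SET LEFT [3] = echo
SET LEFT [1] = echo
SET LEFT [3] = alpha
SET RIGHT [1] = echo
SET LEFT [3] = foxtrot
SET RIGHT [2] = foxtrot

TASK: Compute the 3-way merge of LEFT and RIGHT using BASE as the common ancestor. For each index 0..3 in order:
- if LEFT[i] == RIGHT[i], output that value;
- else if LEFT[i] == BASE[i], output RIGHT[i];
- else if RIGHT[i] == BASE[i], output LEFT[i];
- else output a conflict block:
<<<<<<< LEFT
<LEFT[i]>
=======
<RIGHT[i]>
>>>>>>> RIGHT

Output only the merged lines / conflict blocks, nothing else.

Answer: delta
echo
<<<<<<< LEFT
charlie
=======
foxtrot
>>>>>>> RIGHT
foxtrot

Derivation:
Final LEFT:  [foxtrot, echo, charlie, foxtrot]
Final RIGHT: [delta, echo, foxtrot, charlie]
i=0: L=foxtrot=BASE, R=delta -> take RIGHT -> delta
i=1: L=echo R=echo -> agree -> echo
i=2: BASE=delta L=charlie R=foxtrot all differ -> CONFLICT
i=3: L=foxtrot, R=charlie=BASE -> take LEFT -> foxtrot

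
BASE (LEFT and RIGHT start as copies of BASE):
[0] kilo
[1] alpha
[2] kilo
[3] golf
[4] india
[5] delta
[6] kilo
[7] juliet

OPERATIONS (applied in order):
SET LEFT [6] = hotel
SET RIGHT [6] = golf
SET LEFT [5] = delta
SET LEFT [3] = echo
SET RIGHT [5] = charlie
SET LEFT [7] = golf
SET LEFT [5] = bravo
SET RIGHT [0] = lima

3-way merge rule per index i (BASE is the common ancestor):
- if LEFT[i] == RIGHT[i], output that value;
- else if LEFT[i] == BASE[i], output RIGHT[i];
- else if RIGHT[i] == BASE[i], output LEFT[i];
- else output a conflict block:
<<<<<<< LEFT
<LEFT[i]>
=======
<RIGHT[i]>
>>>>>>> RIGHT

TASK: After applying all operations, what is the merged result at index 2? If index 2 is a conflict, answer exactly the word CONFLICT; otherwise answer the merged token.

Final LEFT:  [kilo, alpha, kilo, echo, india, bravo, hotel, golf]
Final RIGHT: [lima, alpha, kilo, golf, india, charlie, golf, juliet]
i=0: L=kilo=BASE, R=lima -> take RIGHT -> lima
i=1: L=alpha R=alpha -> agree -> alpha
i=2: L=kilo R=kilo -> agree -> kilo
i=3: L=echo, R=golf=BASE -> take LEFT -> echo
i=4: L=india R=india -> agree -> india
i=5: BASE=delta L=bravo R=charlie all differ -> CONFLICT
i=6: BASE=kilo L=hotel R=golf all differ -> CONFLICT
i=7: L=golf, R=juliet=BASE -> take LEFT -> golf
Index 2 -> kilo

Answer: kilo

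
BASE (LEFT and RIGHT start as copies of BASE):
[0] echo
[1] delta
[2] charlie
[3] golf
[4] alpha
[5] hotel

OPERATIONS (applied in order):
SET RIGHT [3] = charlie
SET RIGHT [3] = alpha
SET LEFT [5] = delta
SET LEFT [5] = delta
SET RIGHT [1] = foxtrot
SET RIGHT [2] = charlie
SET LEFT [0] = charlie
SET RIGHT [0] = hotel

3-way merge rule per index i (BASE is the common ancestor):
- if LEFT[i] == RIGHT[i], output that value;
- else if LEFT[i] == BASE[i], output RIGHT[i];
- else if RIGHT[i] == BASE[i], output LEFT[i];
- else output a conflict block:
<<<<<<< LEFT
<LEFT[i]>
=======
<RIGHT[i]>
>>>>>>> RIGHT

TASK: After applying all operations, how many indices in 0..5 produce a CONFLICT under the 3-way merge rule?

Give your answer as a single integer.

Answer: 1

Derivation:
Final LEFT:  [charlie, delta, charlie, golf, alpha, delta]
Final RIGHT: [hotel, foxtrot, charlie, alpha, alpha, hotel]
i=0: BASE=echo L=charlie R=hotel all differ -> CONFLICT
i=1: L=delta=BASE, R=foxtrot -> take RIGHT -> foxtrot
i=2: L=charlie R=charlie -> agree -> charlie
i=3: L=golf=BASE, R=alpha -> take RIGHT -> alpha
i=4: L=alpha R=alpha -> agree -> alpha
i=5: L=delta, R=hotel=BASE -> take LEFT -> delta
Conflict count: 1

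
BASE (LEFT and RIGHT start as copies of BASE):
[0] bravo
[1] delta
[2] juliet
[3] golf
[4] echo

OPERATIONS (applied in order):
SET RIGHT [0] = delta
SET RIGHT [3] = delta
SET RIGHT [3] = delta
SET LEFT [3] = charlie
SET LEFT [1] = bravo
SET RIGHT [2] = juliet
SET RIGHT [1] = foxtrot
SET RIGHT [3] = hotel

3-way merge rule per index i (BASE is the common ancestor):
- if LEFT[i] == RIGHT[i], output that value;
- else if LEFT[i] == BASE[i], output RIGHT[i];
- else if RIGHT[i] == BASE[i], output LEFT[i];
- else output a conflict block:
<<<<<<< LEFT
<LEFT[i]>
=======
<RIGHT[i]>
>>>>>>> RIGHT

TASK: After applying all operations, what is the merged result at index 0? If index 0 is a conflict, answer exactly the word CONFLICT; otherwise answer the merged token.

Answer: delta

Derivation:
Final LEFT:  [bravo, bravo, juliet, charlie, echo]
Final RIGHT: [delta, foxtrot, juliet, hotel, echo]
i=0: L=bravo=BASE, R=delta -> take RIGHT -> delta
i=1: BASE=delta L=bravo R=foxtrot all differ -> CONFLICT
i=2: L=juliet R=juliet -> agree -> juliet
i=3: BASE=golf L=charlie R=hotel all differ -> CONFLICT
i=4: L=echo R=echo -> agree -> echo
Index 0 -> delta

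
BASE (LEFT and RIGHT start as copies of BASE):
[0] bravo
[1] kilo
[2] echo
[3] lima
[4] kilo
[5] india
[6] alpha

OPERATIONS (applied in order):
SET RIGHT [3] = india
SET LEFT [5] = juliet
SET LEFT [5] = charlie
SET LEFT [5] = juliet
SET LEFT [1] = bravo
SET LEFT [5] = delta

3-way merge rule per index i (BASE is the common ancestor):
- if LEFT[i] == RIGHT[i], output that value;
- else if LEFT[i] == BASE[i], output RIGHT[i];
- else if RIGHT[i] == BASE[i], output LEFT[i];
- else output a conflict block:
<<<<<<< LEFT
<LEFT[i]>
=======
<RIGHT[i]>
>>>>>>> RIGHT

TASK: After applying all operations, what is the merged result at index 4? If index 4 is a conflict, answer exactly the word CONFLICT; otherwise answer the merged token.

Answer: kilo

Derivation:
Final LEFT:  [bravo, bravo, echo, lima, kilo, delta, alpha]
Final RIGHT: [bravo, kilo, echo, india, kilo, india, alpha]
i=0: L=bravo R=bravo -> agree -> bravo
i=1: L=bravo, R=kilo=BASE -> take LEFT -> bravo
i=2: L=echo R=echo -> agree -> echo
i=3: L=lima=BASE, R=india -> take RIGHT -> india
i=4: L=kilo R=kilo -> agree -> kilo
i=5: L=delta, R=india=BASE -> take LEFT -> delta
i=6: L=alpha R=alpha -> agree -> alpha
Index 4 -> kilo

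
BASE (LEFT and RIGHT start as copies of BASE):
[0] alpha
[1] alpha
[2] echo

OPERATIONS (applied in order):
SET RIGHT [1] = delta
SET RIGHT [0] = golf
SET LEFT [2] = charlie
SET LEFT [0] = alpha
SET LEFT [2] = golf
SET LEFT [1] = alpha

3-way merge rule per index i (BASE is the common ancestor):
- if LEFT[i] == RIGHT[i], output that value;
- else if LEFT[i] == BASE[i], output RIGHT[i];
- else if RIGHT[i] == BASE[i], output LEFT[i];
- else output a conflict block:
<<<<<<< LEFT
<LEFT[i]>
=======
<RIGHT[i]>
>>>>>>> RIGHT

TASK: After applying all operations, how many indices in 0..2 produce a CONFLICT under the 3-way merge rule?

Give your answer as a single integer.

Answer: 0

Derivation:
Final LEFT:  [alpha, alpha, golf]
Final RIGHT: [golf, delta, echo]
i=0: L=alpha=BASE, R=golf -> take RIGHT -> golf
i=1: L=alpha=BASE, R=delta -> take RIGHT -> delta
i=2: L=golf, R=echo=BASE -> take LEFT -> golf
Conflict count: 0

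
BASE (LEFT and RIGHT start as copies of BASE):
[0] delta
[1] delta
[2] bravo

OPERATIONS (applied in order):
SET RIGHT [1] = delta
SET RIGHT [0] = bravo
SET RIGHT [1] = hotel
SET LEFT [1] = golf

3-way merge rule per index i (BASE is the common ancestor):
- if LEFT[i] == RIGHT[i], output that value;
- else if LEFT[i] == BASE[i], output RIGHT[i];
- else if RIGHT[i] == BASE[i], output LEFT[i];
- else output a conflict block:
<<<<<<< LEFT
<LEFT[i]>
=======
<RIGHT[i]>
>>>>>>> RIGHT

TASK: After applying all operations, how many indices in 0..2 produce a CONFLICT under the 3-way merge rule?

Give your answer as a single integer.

Answer: 1

Derivation:
Final LEFT:  [delta, golf, bravo]
Final RIGHT: [bravo, hotel, bravo]
i=0: L=delta=BASE, R=bravo -> take RIGHT -> bravo
i=1: BASE=delta L=golf R=hotel all differ -> CONFLICT
i=2: L=bravo R=bravo -> agree -> bravo
Conflict count: 1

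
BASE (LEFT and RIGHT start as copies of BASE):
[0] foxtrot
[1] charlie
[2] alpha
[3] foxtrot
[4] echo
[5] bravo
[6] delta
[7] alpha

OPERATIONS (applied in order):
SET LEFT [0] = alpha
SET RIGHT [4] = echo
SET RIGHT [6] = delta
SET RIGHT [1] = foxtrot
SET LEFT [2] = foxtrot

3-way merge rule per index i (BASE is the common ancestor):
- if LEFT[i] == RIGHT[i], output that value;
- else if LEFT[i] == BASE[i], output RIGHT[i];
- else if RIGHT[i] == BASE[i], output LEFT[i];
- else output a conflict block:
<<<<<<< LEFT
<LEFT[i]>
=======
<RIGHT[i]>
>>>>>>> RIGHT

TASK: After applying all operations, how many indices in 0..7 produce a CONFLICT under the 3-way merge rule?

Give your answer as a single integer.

Final LEFT:  [alpha, charlie, foxtrot, foxtrot, echo, bravo, delta, alpha]
Final RIGHT: [foxtrot, foxtrot, alpha, foxtrot, echo, bravo, delta, alpha]
i=0: L=alpha, R=foxtrot=BASE -> take LEFT -> alpha
i=1: L=charlie=BASE, R=foxtrot -> take RIGHT -> foxtrot
i=2: L=foxtrot, R=alpha=BASE -> take LEFT -> foxtrot
i=3: L=foxtrot R=foxtrot -> agree -> foxtrot
i=4: L=echo R=echo -> agree -> echo
i=5: L=bravo R=bravo -> agree -> bravo
i=6: L=delta R=delta -> agree -> delta
i=7: L=alpha R=alpha -> agree -> alpha
Conflict count: 0

Answer: 0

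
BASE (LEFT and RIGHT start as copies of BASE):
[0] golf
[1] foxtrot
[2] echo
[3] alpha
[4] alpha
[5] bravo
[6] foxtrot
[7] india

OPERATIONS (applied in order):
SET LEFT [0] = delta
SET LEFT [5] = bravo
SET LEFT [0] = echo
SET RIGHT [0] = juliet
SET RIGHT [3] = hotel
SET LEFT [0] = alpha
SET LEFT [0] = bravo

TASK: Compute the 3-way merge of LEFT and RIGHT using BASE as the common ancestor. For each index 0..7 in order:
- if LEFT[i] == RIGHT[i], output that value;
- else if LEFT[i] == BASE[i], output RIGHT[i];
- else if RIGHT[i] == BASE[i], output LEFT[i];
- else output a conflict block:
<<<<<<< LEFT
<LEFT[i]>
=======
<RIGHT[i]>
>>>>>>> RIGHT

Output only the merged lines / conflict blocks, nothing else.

Final LEFT:  [bravo, foxtrot, echo, alpha, alpha, bravo, foxtrot, india]
Final RIGHT: [juliet, foxtrot, echo, hotel, alpha, bravo, foxtrot, india]
i=0: BASE=golf L=bravo R=juliet all differ -> CONFLICT
i=1: L=foxtrot R=foxtrot -> agree -> foxtrot
i=2: L=echo R=echo -> agree -> echo
i=3: L=alpha=BASE, R=hotel -> take RIGHT -> hotel
i=4: L=alpha R=alpha -> agree -> alpha
i=5: L=bravo R=bravo -> agree -> bravo
i=6: L=foxtrot R=foxtrot -> agree -> foxtrot
i=7: L=india R=india -> agree -> india

Answer: <<<<<<< LEFT
bravo
=======
juliet
>>>>>>> RIGHT
foxtrot
echo
hotel
alpha
bravo
foxtrot
india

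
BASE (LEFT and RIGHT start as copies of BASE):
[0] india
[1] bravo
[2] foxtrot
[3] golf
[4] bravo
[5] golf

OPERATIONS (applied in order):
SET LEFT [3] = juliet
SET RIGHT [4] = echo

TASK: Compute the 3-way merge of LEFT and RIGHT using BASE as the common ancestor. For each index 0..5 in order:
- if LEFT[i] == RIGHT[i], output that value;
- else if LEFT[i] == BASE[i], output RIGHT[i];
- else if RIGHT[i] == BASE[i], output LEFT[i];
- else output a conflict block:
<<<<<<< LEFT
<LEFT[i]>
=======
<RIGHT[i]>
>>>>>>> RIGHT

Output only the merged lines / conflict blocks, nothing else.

Final LEFT:  [india, bravo, foxtrot, juliet, bravo, golf]
Final RIGHT: [india, bravo, foxtrot, golf, echo, golf]
i=0: L=india R=india -> agree -> india
i=1: L=bravo R=bravo -> agree -> bravo
i=2: L=foxtrot R=foxtrot -> agree -> foxtrot
i=3: L=juliet, R=golf=BASE -> take LEFT -> juliet
i=4: L=bravo=BASE, R=echo -> take RIGHT -> echo
i=5: L=golf R=golf -> agree -> golf

Answer: india
bravo
foxtrot
juliet
echo
golf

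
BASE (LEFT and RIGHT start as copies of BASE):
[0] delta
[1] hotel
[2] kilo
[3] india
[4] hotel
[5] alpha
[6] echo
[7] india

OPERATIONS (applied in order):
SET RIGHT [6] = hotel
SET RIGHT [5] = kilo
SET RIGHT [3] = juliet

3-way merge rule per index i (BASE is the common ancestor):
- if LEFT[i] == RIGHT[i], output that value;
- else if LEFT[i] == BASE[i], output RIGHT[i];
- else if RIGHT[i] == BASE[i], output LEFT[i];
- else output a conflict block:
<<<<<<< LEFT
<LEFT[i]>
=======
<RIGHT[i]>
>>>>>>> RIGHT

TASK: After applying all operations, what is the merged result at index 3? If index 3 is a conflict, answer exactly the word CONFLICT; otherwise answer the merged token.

Final LEFT:  [delta, hotel, kilo, india, hotel, alpha, echo, india]
Final RIGHT: [delta, hotel, kilo, juliet, hotel, kilo, hotel, india]
i=0: L=delta R=delta -> agree -> delta
i=1: L=hotel R=hotel -> agree -> hotel
i=2: L=kilo R=kilo -> agree -> kilo
i=3: L=india=BASE, R=juliet -> take RIGHT -> juliet
i=4: L=hotel R=hotel -> agree -> hotel
i=5: L=alpha=BASE, R=kilo -> take RIGHT -> kilo
i=6: L=echo=BASE, R=hotel -> take RIGHT -> hotel
i=7: L=india R=india -> agree -> india
Index 3 -> juliet

Answer: juliet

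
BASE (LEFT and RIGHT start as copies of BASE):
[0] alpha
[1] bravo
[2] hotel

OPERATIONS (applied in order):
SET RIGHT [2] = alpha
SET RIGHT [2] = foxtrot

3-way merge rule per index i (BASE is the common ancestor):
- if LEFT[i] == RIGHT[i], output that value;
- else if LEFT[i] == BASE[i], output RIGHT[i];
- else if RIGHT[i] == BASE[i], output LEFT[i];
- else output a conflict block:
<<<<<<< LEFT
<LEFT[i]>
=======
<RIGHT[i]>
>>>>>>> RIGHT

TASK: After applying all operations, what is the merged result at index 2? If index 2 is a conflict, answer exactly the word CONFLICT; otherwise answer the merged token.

Answer: foxtrot

Derivation:
Final LEFT:  [alpha, bravo, hotel]
Final RIGHT: [alpha, bravo, foxtrot]
i=0: L=alpha R=alpha -> agree -> alpha
i=1: L=bravo R=bravo -> agree -> bravo
i=2: L=hotel=BASE, R=foxtrot -> take RIGHT -> foxtrot
Index 2 -> foxtrot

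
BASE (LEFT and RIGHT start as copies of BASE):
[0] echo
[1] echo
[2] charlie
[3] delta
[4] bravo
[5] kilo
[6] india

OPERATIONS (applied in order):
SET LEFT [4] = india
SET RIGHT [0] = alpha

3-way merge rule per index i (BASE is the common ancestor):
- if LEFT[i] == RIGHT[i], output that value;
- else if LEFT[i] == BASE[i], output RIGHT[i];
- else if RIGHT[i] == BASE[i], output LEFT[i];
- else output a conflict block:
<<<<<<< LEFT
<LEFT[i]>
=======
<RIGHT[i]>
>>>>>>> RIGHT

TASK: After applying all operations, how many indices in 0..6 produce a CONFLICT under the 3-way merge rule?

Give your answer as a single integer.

Answer: 0

Derivation:
Final LEFT:  [echo, echo, charlie, delta, india, kilo, india]
Final RIGHT: [alpha, echo, charlie, delta, bravo, kilo, india]
i=0: L=echo=BASE, R=alpha -> take RIGHT -> alpha
i=1: L=echo R=echo -> agree -> echo
i=2: L=charlie R=charlie -> agree -> charlie
i=3: L=delta R=delta -> agree -> delta
i=4: L=india, R=bravo=BASE -> take LEFT -> india
i=5: L=kilo R=kilo -> agree -> kilo
i=6: L=india R=india -> agree -> india
Conflict count: 0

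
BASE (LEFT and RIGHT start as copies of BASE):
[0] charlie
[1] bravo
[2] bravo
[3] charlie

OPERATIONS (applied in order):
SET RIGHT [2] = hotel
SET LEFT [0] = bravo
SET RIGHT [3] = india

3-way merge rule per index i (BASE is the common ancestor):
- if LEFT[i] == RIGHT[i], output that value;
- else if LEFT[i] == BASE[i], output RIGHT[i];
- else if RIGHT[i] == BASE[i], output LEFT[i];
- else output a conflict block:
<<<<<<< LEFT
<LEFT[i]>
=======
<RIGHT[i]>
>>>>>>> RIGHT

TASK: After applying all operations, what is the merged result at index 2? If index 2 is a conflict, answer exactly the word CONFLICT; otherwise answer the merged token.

Final LEFT:  [bravo, bravo, bravo, charlie]
Final RIGHT: [charlie, bravo, hotel, india]
i=0: L=bravo, R=charlie=BASE -> take LEFT -> bravo
i=1: L=bravo R=bravo -> agree -> bravo
i=2: L=bravo=BASE, R=hotel -> take RIGHT -> hotel
i=3: L=charlie=BASE, R=india -> take RIGHT -> india
Index 2 -> hotel

Answer: hotel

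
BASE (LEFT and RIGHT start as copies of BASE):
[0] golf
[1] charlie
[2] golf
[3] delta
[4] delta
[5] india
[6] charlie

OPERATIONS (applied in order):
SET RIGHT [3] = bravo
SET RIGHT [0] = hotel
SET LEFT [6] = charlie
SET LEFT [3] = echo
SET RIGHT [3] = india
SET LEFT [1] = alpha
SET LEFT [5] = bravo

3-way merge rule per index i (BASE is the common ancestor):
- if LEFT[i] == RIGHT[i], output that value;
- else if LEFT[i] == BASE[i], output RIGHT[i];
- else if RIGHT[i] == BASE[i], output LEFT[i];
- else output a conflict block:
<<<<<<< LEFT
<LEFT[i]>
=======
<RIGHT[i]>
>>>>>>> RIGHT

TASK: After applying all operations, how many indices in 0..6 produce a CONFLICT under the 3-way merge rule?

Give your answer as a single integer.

Answer: 1

Derivation:
Final LEFT:  [golf, alpha, golf, echo, delta, bravo, charlie]
Final RIGHT: [hotel, charlie, golf, india, delta, india, charlie]
i=0: L=golf=BASE, R=hotel -> take RIGHT -> hotel
i=1: L=alpha, R=charlie=BASE -> take LEFT -> alpha
i=2: L=golf R=golf -> agree -> golf
i=3: BASE=delta L=echo R=india all differ -> CONFLICT
i=4: L=delta R=delta -> agree -> delta
i=5: L=bravo, R=india=BASE -> take LEFT -> bravo
i=6: L=charlie R=charlie -> agree -> charlie
Conflict count: 1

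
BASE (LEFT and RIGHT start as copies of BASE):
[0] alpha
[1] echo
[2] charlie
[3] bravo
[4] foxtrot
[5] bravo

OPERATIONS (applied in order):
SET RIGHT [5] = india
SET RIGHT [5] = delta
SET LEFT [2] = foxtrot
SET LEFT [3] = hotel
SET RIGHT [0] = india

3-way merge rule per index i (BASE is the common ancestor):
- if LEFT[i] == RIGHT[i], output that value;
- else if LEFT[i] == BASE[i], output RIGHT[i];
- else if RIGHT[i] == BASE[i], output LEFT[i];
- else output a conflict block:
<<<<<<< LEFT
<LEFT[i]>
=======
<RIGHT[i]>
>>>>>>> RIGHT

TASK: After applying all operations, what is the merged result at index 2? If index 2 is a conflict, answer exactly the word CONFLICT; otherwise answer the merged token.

Answer: foxtrot

Derivation:
Final LEFT:  [alpha, echo, foxtrot, hotel, foxtrot, bravo]
Final RIGHT: [india, echo, charlie, bravo, foxtrot, delta]
i=0: L=alpha=BASE, R=india -> take RIGHT -> india
i=1: L=echo R=echo -> agree -> echo
i=2: L=foxtrot, R=charlie=BASE -> take LEFT -> foxtrot
i=3: L=hotel, R=bravo=BASE -> take LEFT -> hotel
i=4: L=foxtrot R=foxtrot -> agree -> foxtrot
i=5: L=bravo=BASE, R=delta -> take RIGHT -> delta
Index 2 -> foxtrot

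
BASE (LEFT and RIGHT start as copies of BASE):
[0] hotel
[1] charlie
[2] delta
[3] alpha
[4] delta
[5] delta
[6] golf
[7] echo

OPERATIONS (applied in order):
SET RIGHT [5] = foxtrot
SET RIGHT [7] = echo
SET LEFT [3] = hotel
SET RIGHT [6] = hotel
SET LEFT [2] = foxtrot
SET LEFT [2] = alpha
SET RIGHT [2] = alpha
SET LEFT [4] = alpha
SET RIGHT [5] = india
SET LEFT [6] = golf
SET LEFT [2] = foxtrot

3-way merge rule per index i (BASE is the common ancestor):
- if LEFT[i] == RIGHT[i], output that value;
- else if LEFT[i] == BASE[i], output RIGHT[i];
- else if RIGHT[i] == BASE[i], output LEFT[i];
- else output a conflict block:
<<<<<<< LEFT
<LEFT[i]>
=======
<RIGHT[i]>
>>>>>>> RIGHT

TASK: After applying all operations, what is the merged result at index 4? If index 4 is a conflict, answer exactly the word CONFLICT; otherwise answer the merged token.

Answer: alpha

Derivation:
Final LEFT:  [hotel, charlie, foxtrot, hotel, alpha, delta, golf, echo]
Final RIGHT: [hotel, charlie, alpha, alpha, delta, india, hotel, echo]
i=0: L=hotel R=hotel -> agree -> hotel
i=1: L=charlie R=charlie -> agree -> charlie
i=2: BASE=delta L=foxtrot R=alpha all differ -> CONFLICT
i=3: L=hotel, R=alpha=BASE -> take LEFT -> hotel
i=4: L=alpha, R=delta=BASE -> take LEFT -> alpha
i=5: L=delta=BASE, R=india -> take RIGHT -> india
i=6: L=golf=BASE, R=hotel -> take RIGHT -> hotel
i=7: L=echo R=echo -> agree -> echo
Index 4 -> alpha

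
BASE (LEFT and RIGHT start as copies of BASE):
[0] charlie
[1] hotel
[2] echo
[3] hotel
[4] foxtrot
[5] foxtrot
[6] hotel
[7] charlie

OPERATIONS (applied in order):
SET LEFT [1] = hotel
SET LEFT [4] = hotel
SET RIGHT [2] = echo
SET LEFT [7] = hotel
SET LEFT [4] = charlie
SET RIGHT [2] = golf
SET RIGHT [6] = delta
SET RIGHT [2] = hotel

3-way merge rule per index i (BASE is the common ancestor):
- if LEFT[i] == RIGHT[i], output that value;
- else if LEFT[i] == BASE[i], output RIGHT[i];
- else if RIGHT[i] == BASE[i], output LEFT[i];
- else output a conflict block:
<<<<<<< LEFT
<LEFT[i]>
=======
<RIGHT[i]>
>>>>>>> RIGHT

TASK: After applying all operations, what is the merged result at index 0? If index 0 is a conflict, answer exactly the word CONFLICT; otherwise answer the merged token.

Answer: charlie

Derivation:
Final LEFT:  [charlie, hotel, echo, hotel, charlie, foxtrot, hotel, hotel]
Final RIGHT: [charlie, hotel, hotel, hotel, foxtrot, foxtrot, delta, charlie]
i=0: L=charlie R=charlie -> agree -> charlie
i=1: L=hotel R=hotel -> agree -> hotel
i=2: L=echo=BASE, R=hotel -> take RIGHT -> hotel
i=3: L=hotel R=hotel -> agree -> hotel
i=4: L=charlie, R=foxtrot=BASE -> take LEFT -> charlie
i=5: L=foxtrot R=foxtrot -> agree -> foxtrot
i=6: L=hotel=BASE, R=delta -> take RIGHT -> delta
i=7: L=hotel, R=charlie=BASE -> take LEFT -> hotel
Index 0 -> charlie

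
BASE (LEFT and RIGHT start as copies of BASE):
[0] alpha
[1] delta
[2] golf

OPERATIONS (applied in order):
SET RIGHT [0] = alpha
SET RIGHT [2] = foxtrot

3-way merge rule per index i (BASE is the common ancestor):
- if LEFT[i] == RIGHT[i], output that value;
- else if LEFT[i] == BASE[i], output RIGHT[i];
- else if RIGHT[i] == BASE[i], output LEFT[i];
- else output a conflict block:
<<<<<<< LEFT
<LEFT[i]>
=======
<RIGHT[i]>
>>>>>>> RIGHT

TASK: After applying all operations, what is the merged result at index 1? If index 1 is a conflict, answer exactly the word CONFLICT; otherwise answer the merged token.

Final LEFT:  [alpha, delta, golf]
Final RIGHT: [alpha, delta, foxtrot]
i=0: L=alpha R=alpha -> agree -> alpha
i=1: L=delta R=delta -> agree -> delta
i=2: L=golf=BASE, R=foxtrot -> take RIGHT -> foxtrot
Index 1 -> delta

Answer: delta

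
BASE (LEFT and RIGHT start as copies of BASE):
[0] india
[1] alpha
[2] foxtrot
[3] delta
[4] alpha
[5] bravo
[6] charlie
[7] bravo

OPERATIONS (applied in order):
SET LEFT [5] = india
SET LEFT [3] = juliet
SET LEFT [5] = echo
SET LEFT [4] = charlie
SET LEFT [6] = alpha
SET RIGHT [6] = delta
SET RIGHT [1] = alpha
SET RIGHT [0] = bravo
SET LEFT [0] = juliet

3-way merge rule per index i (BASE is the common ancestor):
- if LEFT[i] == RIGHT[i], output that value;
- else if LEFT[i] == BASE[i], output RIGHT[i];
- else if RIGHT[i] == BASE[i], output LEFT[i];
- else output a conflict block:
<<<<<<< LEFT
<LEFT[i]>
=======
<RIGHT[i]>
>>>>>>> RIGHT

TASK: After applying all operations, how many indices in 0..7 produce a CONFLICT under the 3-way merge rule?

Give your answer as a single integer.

Answer: 2

Derivation:
Final LEFT:  [juliet, alpha, foxtrot, juliet, charlie, echo, alpha, bravo]
Final RIGHT: [bravo, alpha, foxtrot, delta, alpha, bravo, delta, bravo]
i=0: BASE=india L=juliet R=bravo all differ -> CONFLICT
i=1: L=alpha R=alpha -> agree -> alpha
i=2: L=foxtrot R=foxtrot -> agree -> foxtrot
i=3: L=juliet, R=delta=BASE -> take LEFT -> juliet
i=4: L=charlie, R=alpha=BASE -> take LEFT -> charlie
i=5: L=echo, R=bravo=BASE -> take LEFT -> echo
i=6: BASE=charlie L=alpha R=delta all differ -> CONFLICT
i=7: L=bravo R=bravo -> agree -> bravo
Conflict count: 2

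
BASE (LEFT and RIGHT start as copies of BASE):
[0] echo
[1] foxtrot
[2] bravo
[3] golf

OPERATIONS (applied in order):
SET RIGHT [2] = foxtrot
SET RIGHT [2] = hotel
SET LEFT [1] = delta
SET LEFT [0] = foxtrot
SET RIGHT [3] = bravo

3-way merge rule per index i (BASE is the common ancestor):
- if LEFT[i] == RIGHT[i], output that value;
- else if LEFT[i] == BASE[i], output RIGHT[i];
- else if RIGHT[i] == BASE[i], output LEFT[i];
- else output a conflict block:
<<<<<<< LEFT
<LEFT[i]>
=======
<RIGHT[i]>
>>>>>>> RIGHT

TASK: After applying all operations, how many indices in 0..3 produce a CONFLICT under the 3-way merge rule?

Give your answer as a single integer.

Answer: 0

Derivation:
Final LEFT:  [foxtrot, delta, bravo, golf]
Final RIGHT: [echo, foxtrot, hotel, bravo]
i=0: L=foxtrot, R=echo=BASE -> take LEFT -> foxtrot
i=1: L=delta, R=foxtrot=BASE -> take LEFT -> delta
i=2: L=bravo=BASE, R=hotel -> take RIGHT -> hotel
i=3: L=golf=BASE, R=bravo -> take RIGHT -> bravo
Conflict count: 0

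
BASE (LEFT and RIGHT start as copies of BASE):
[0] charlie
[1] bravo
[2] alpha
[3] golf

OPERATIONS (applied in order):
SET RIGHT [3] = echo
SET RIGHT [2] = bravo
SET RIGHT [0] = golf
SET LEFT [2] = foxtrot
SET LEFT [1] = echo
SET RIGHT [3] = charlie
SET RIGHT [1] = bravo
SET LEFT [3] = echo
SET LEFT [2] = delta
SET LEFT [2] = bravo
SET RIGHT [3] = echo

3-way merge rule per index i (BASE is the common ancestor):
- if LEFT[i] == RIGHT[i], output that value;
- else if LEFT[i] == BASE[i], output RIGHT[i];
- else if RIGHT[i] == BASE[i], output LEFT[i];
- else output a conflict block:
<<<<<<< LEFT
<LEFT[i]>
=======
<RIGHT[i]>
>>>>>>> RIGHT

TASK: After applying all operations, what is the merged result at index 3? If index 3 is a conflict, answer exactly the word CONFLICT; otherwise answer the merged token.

Final LEFT:  [charlie, echo, bravo, echo]
Final RIGHT: [golf, bravo, bravo, echo]
i=0: L=charlie=BASE, R=golf -> take RIGHT -> golf
i=1: L=echo, R=bravo=BASE -> take LEFT -> echo
i=2: L=bravo R=bravo -> agree -> bravo
i=3: L=echo R=echo -> agree -> echo
Index 3 -> echo

Answer: echo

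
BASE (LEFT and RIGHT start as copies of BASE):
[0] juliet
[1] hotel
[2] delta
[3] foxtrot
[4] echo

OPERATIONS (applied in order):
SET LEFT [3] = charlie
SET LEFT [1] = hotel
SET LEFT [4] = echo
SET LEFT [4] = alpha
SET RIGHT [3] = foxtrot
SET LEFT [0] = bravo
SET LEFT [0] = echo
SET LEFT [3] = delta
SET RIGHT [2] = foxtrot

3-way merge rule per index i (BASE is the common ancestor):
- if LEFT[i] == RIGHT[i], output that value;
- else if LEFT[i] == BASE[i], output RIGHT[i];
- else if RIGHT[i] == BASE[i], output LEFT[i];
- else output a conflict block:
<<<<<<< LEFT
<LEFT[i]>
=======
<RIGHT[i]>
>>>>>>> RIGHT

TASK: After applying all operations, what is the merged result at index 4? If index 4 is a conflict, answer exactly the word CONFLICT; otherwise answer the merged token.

Final LEFT:  [echo, hotel, delta, delta, alpha]
Final RIGHT: [juliet, hotel, foxtrot, foxtrot, echo]
i=0: L=echo, R=juliet=BASE -> take LEFT -> echo
i=1: L=hotel R=hotel -> agree -> hotel
i=2: L=delta=BASE, R=foxtrot -> take RIGHT -> foxtrot
i=3: L=delta, R=foxtrot=BASE -> take LEFT -> delta
i=4: L=alpha, R=echo=BASE -> take LEFT -> alpha
Index 4 -> alpha

Answer: alpha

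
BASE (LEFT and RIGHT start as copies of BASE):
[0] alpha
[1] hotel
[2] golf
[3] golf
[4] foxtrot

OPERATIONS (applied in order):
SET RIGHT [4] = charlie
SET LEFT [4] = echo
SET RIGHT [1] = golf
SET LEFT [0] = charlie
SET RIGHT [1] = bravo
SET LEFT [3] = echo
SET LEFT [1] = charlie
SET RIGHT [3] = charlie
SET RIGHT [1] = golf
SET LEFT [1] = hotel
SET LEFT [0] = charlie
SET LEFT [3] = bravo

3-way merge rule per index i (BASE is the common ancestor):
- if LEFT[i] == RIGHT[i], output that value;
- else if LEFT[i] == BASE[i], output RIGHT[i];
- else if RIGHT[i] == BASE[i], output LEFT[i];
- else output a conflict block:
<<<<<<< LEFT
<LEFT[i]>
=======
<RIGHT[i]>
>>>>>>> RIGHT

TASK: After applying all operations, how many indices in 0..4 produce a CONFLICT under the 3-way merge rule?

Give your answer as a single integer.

Answer: 2

Derivation:
Final LEFT:  [charlie, hotel, golf, bravo, echo]
Final RIGHT: [alpha, golf, golf, charlie, charlie]
i=0: L=charlie, R=alpha=BASE -> take LEFT -> charlie
i=1: L=hotel=BASE, R=golf -> take RIGHT -> golf
i=2: L=golf R=golf -> agree -> golf
i=3: BASE=golf L=bravo R=charlie all differ -> CONFLICT
i=4: BASE=foxtrot L=echo R=charlie all differ -> CONFLICT
Conflict count: 2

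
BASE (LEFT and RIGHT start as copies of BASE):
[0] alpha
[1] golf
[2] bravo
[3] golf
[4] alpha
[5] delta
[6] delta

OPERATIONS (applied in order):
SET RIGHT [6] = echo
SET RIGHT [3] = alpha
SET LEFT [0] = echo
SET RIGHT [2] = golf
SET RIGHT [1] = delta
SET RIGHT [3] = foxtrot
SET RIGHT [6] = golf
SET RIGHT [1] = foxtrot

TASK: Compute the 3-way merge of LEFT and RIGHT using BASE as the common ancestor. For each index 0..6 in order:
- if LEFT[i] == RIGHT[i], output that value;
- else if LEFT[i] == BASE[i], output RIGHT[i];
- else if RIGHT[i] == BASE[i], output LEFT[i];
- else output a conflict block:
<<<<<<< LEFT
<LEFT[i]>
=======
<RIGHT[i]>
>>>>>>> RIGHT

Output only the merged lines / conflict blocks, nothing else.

Answer: echo
foxtrot
golf
foxtrot
alpha
delta
golf

Derivation:
Final LEFT:  [echo, golf, bravo, golf, alpha, delta, delta]
Final RIGHT: [alpha, foxtrot, golf, foxtrot, alpha, delta, golf]
i=0: L=echo, R=alpha=BASE -> take LEFT -> echo
i=1: L=golf=BASE, R=foxtrot -> take RIGHT -> foxtrot
i=2: L=bravo=BASE, R=golf -> take RIGHT -> golf
i=3: L=golf=BASE, R=foxtrot -> take RIGHT -> foxtrot
i=4: L=alpha R=alpha -> agree -> alpha
i=5: L=delta R=delta -> agree -> delta
i=6: L=delta=BASE, R=golf -> take RIGHT -> golf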